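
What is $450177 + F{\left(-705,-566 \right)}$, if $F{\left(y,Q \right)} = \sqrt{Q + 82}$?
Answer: $450177 + 22 i \approx 4.5018 \cdot 10^{5} + 22.0 i$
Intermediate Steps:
$F{\left(y,Q \right)} = \sqrt{82 + Q}$
$450177 + F{\left(-705,-566 \right)} = 450177 + \sqrt{82 - 566} = 450177 + \sqrt{-484} = 450177 + 22 i$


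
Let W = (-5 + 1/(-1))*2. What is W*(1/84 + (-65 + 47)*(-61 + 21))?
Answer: -60481/7 ≈ -8640.1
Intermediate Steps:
W = -12 (W = (-5 + 1*(-1))*2 = (-5 - 1)*2 = -6*2 = -12)
W*(1/84 + (-65 + 47)*(-61 + 21)) = -12*(1/84 + (-65 + 47)*(-61 + 21)) = -12*(1/84 - 18*(-40)) = -12*(1/84 + 720) = -12*60481/84 = -60481/7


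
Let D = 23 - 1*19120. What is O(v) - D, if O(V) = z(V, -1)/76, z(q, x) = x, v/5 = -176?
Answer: 1451371/76 ≈ 19097.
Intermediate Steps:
v = -880 (v = 5*(-176) = -880)
D = -19097 (D = 23 - 19120 = -19097)
O(V) = -1/76
O(v) - D = -1/76 - 1*(-19097) = -1/76 + 19097 = 1451371/76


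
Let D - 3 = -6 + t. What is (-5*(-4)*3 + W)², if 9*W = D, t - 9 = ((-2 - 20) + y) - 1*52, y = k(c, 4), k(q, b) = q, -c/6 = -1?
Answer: 228484/81 ≈ 2820.8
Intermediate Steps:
c = 6 (c = -6*(-1) = 6)
y = 6
t = -59 (t = 9 + (((-2 - 20) + 6) - 1*52) = 9 + ((-22 + 6) - 52) = 9 + (-16 - 52) = 9 - 68 = -59)
D = -62 (D = 3 + (-6 - 59) = 3 - 65 = -62)
W = -62/9 (W = (⅑)*(-62) = -62/9 ≈ -6.8889)
(-5*(-4)*3 + W)² = (-5*(-4)*3 - 62/9)² = (20*3 - 62/9)² = (60 - 62/9)² = (478/9)² = 228484/81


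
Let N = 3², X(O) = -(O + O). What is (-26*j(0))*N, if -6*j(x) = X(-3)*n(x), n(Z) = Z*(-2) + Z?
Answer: 0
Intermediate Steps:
X(O) = -2*O
N = 9
n(Z) = -Z (n(Z) = -2*Z + Z = -Z)
j(x) = x (j(x) = -(-2*(-3))*(-x)/6 = -(-1)*x = x)
(-26*j(0))*N = -26*0*9 = 0*9 = 0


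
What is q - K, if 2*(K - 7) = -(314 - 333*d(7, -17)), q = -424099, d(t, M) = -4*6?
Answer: -419953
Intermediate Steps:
d(t, M) = -24
K = -4146 (K = 7 + (-(314 - 333*(-24)))/2 = 7 + (-(314 + 7992))/2 = 7 + (-1*8306)/2 = 7 + (½)*(-8306) = 7 - 4153 = -4146)
q - K = -424099 - 1*(-4146) = -424099 + 4146 = -419953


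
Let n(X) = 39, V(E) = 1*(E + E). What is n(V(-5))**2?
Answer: 1521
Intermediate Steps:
V(E) = 2*E (V(E) = 1*(2*E) = 2*E)
n(V(-5))**2 = 39**2 = 1521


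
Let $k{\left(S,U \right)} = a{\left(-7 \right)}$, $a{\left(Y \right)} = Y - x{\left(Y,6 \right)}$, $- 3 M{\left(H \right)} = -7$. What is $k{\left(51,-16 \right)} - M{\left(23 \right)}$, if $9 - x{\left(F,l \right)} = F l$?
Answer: $- \frac{181}{3} \approx -60.333$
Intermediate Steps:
$x{\left(F,l \right)} = 9 - F l$
$M{\left(H \right)} = \frac{7}{3}$ ($M{\left(H \right)} = \left(- \frac{1}{3}\right) \left(-7\right) = \frac{7}{3}$)
$a{\left(Y \right)} = -9 + 7 Y$ ($a{\left(Y \right)} = Y - \left(9 - Y 6\right) = Y - \left(9 - 6 Y\right) = Y + \left(-9 + 6 Y\right) = -9 + 7 Y$)
$k{\left(S,U \right)} = -58$ ($k{\left(S,U \right)} = -9 + 7 \left(-7\right) = -9 - 49 = -58$)
$k{\left(51,-16 \right)} - M{\left(23 \right)} = -58 - \frac{7}{3} = - \frac{181}{3}$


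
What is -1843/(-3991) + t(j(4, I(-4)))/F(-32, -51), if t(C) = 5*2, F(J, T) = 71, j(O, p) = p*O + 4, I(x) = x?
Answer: 170763/283361 ≈ 0.60263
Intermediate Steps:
j(O, p) = 4 + O*p (j(O, p) = O*p + 4 = 4 + O*p)
t(C) = 10
-1843/(-3991) + t(j(4, I(-4)))/F(-32, -51) = -1843/(-3991) + 10/71 = -1843*(-1/3991) + 10*(1/71) = 1843/3991 + 10/71 = 170763/283361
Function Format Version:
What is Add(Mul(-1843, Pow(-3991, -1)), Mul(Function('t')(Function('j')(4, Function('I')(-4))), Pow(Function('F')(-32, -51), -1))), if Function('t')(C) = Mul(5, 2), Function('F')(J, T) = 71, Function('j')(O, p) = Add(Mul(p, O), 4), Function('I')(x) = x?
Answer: Rational(170763, 283361) ≈ 0.60263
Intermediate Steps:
Function('j')(O, p) = Add(4, Mul(O, p)) (Function('j')(O, p) = Add(Mul(O, p), 4) = Add(4, Mul(O, p)))
Function('t')(C) = 10
Add(Mul(-1843, Pow(-3991, -1)), Mul(Function('t')(Function('j')(4, Function('I')(-4))), Pow(Function('F')(-32, -51), -1))) = Add(Mul(-1843, Pow(-3991, -1)), Mul(10, Pow(71, -1))) = Add(Mul(-1843, Rational(-1, 3991)), Mul(10, Rational(1, 71))) = Add(Rational(1843, 3991), Rational(10, 71)) = Rational(170763, 283361)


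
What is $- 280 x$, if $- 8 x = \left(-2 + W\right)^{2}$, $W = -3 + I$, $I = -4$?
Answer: $2835$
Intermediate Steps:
$W = -7$ ($W = -3 - 4 = -7$)
$x = - \frac{81}{8}$ ($x = - \frac{\left(-2 - 7\right)^{2}}{8} = - \frac{\left(-9\right)^{2}}{8} = \left(- \frac{1}{8}\right) 81 = - \frac{81}{8} \approx -10.125$)
$- 280 x = \left(-280\right) \left(- \frac{81}{8}\right) = 2835$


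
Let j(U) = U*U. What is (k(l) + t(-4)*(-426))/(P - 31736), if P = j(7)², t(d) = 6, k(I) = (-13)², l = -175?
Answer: 2387/29335 ≈ 0.081370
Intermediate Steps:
k(I) = 169
j(U) = U²
P = 2401 (P = (7²)² = 49² = 2401)
(k(l) + t(-4)*(-426))/(P - 31736) = (169 + 6*(-426))/(2401 - 31736) = (169 - 2556)/(-29335) = -2387*(-1/29335) = 2387/29335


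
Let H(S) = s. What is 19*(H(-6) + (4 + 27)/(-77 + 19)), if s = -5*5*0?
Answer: -589/58 ≈ -10.155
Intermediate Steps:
s = 0 (s = -25*0 = 0)
H(S) = 0
19*(H(-6) + (4 + 27)/(-77 + 19)) = 19*(0 + (4 + 27)/(-77 + 19)) = 19*(0 + 31/(-58)) = 19*(0 + 31*(-1/58)) = 19*(0 - 31/58) = 19*(-31/58) = -589/58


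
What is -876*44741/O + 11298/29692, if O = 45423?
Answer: -193868135203/224783286 ≈ -862.47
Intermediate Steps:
-876*44741/O + 11298/29692 = -876/(45423/44741) + 11298/29692 = -876/(45423*(1/44741)) + 11298*(1/29692) = -876/45423/44741 + 5649/14846 = -876*44741/45423 + 5649/14846 = -13064372/15141 + 5649/14846 = -193868135203/224783286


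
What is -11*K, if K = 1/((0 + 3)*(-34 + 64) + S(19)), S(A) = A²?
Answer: -1/41 ≈ -0.024390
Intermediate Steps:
K = 1/451 (K = 1/((0 + 3)*(-34 + 64) + 19²) = 1/(3*30 + 361) = 1/(90 + 361) = 1/451 ≈ 0.0022173)
-11*K = -11*1/451 = -1/41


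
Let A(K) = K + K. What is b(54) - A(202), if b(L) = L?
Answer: -350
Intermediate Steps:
A(K) = 2*K
b(54) - A(202) = 54 - 2*202 = 54 - 1*404 = 54 - 404 = -350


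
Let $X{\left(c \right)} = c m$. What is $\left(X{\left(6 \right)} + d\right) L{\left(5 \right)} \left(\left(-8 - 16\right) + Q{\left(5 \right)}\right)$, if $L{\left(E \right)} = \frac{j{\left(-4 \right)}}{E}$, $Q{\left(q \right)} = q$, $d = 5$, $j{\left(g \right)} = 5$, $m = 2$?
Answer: $-323$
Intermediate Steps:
$L{\left(E \right)} = \frac{5}{E}$
$X{\left(c \right)} = 2 c$ ($X{\left(c \right)} = c 2 = 2 c$)
$\left(X{\left(6 \right)} + d\right) L{\left(5 \right)} \left(\left(-8 - 16\right) + Q{\left(5 \right)}\right) = \left(2 \cdot 6 + 5\right) \frac{5}{5} \left(\left(-8 - 16\right) + 5\right) = \left(12 + 5\right) 5 \cdot \frac{1}{5} \left(-24 + 5\right) = 17 \cdot 1 \left(-19\right) = 17 \left(-19\right) = -323$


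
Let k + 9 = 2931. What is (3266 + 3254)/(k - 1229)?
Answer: 6520/1693 ≈ 3.8512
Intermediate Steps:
k = 2922 (k = -9 + 2931 = 2922)
(3266 + 3254)/(k - 1229) = (3266 + 3254)/(2922 - 1229) = 6520/1693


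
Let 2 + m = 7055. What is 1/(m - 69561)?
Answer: -1/62508 ≈ -1.5998e-5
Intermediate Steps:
m = 7053 (m = -2 + 7055 = 7053)
1/(m - 69561) = 1/(7053 - 69561) = 1/(-62508) = -1/62508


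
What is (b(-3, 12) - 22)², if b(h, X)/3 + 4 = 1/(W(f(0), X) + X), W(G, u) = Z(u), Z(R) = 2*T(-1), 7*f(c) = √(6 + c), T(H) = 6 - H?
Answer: 776161/676 ≈ 1148.2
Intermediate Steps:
f(c) = √(6 + c)/7
Z(R) = 14 (Z(R) = 2*(6 - 1*(-1)) = 2*(6 + 1) = 2*7 = 14)
W(G, u) = 14
b(h, X) = -12 + 3/(14 + X)
(b(-3, 12) - 22)² = (3*(-55 - 4*12)/(14 + 12) - 22)² = (3*(-55 - 48)/26 - 22)² = (3*(1/26)*(-103) - 22)² = (-309/26 - 22)² = (-881/26)² = 776161/676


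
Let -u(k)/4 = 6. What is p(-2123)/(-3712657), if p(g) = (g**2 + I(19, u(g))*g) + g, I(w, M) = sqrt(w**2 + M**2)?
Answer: -4505006/3712657 + 2123*sqrt(937)/3712657 ≈ -1.1959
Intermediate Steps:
u(k) = -24 (u(k) = -4*6 = -24)
I(w, M) = sqrt(M**2 + w**2)
p(g) = g + g**2 + g*sqrt(937) (p(g) = (g**2 + sqrt((-24)**2 + 19**2)*g) + g = (g**2 + sqrt(576 + 361)*g) + g = (g**2 + sqrt(937)*g) + g = (g**2 + g*sqrt(937)) + g = g + g**2 + g*sqrt(937))
p(-2123)/(-3712657) = -2123*(1 - 2123 + sqrt(937))/(-3712657) = -2123*(-2122 + sqrt(937))*(-1/3712657) = (4505006 - 2123*sqrt(937))*(-1/3712657) = -4505006/3712657 + 2123*sqrt(937)/3712657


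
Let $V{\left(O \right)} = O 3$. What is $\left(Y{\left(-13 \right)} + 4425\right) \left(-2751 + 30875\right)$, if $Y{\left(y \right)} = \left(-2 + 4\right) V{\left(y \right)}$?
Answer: $122255028$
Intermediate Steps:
$V{\left(O \right)} = 3 O$
$Y{\left(y \right)} = 6 y$ ($Y{\left(y \right)} = \left(-2 + 4\right) 3 y = 2 \cdot 3 y = 6 y$)
$\left(Y{\left(-13 \right)} + 4425\right) \left(-2751 + 30875\right) = \left(6 \left(-13\right) + 4425\right) \left(-2751 + 30875\right) = \left(-78 + 4425\right) 28124 = 4347 \cdot 28124 = 122255028$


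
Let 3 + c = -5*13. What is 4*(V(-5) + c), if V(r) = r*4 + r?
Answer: -372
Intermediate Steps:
c = -68 (c = -3 - 5*13 = -3 - 65 = -68)
V(r) = 5*r (V(r) = 4*r + r = 5*r)
4*(V(-5) + c) = 4*(5*(-5) - 68) = 4*(-25 - 68) = 4*(-93) = -372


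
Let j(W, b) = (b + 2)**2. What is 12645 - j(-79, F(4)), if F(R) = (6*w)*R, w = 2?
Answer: 10145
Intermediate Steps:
F(R) = 12*R (F(R) = (6*2)*R = 12*R)
j(W, b) = (2 + b)**2
12645 - j(-79, F(4)) = 12645 - (2 + 12*4)**2 = 12645 - (2 + 48)**2 = 12645 - 1*50**2 = 12645 - 1*2500 = 12645 - 2500 = 10145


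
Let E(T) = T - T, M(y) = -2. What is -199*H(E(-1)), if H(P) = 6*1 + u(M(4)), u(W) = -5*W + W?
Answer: -2786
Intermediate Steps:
E(T) = 0
u(W) = -4*W
H(P) = 14 (H(P) = 6*1 - 4*(-2) = 6 + 8 = 14)
-199*H(E(-1)) = -199*14 = -2786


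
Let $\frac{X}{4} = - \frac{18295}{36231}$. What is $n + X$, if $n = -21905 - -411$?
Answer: $- \frac{778822294}{36231} \approx -21496.0$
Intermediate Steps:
$X = - \frac{73180}{36231}$ ($X = 4 \left(- \frac{18295}{36231}\right) = - \frac{73180}{36231} \approx -2.0198$)
$n = -21494$ ($n = -21905 + 411 = -21494$)
$n + X = -21494 - \frac{73180}{36231} = - \frac{778822294}{36231}$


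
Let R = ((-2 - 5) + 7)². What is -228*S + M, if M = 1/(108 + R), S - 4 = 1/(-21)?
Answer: -681257/756 ≈ -901.13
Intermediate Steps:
S = 83/21 (S = 4 + 1/(-21) = 4 - 1/21 = 83/21 ≈ 3.9524)
R = 0 (R = (-7 + 7)² = 0² = 0)
M = 1/108 (M = 1/(108 + 0) = 1/108 ≈ 0.0092593)
-228*S + M = -228*83/21 + 1/108 = -114*166/21 + 1/108 = -6308/7 + 1/108 = -681257/756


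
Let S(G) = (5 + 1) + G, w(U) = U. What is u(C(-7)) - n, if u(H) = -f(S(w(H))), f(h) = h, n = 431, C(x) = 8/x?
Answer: -3051/7 ≈ -435.86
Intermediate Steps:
S(G) = 6 + G
u(H) = -6 - H (u(H) = -(6 + H) = -6 - H)
u(C(-7)) - n = (-6 - 8/(-7)) - 1*431 = (-6 - 8*(-1)/7) - 431 = (-6 - 1*(-8/7)) - 431 = (-6 + 8/7) - 431 = -34/7 - 431 = -3051/7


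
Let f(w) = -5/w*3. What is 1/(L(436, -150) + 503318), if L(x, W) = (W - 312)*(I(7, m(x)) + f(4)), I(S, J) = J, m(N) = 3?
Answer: 2/1007329 ≈ 1.9854e-6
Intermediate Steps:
f(w) = -15/w
L(x, W) = 234 - 3*W/4 (L(x, W) = (W - 312)*(3 - 15/4) = (-312 + W)*(3 - 15*¼) = (-312 + W)*(3 - 15/4) = (-312 + W)*(-¾) = 234 - 3*W/4)
1/(L(436, -150) + 503318) = 1/((234 - ¾*(-150)) + 503318) = 1/((234 + 225/2) + 503318) = 1/(693/2 + 503318) = 1/(1007329/2) = 2/1007329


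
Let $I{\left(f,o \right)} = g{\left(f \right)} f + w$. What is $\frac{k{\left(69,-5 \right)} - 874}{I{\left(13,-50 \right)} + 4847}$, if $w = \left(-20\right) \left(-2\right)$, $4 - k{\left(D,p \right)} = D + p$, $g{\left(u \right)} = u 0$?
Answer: $- \frac{934}{4887} \approx -0.19112$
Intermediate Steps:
$g{\left(u \right)} = 0$
$k{\left(D,p \right)} = 4 - D - p$ ($k{\left(D,p \right)} = 4 - \left(D + p\right) = 4 - D - p$)
$w = 40$
$I{\left(f,o \right)} = 40$ ($I{\left(f,o \right)} = 0 f + 40 = 0 + 40 = 40$)
$\frac{k{\left(69,-5 \right)} - 874}{I{\left(13,-50 \right)} + 4847} = \frac{\left(4 - 69 - -5\right) - 874}{40 + 4847} = \frac{\left(4 - 69 + 5\right) - 874}{4887} = \left(-60 - 874\right) \frac{1}{4887} = \left(-934\right) \frac{1}{4887} = - \frac{934}{4887}$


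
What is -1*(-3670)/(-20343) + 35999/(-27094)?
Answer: -831762637/551173242 ≈ -1.5091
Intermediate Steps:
-1*(-3670)/(-20343) + 35999/(-27094) = 3670*(-1/20343) + 35999*(-1/27094) = -3670/20343 - 35999/27094 = -831762637/551173242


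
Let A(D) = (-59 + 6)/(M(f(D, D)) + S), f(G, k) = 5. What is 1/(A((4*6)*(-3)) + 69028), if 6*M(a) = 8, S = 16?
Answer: 52/3589297 ≈ 1.4488e-5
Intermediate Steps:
M(a) = 4/3 (M(a) = (1/6)*8 = 4/3)
A(D) = -159/52 (A(D) = (-59 + 6)/(4/3 + 16) = -53/52/3 = -53*3/52 = -159/52)
1/(A((4*6)*(-3)) + 69028) = 1/(-159/52 + 69028) = 1/(3589297/52) = 52/3589297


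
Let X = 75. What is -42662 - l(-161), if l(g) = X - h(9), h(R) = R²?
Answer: -42656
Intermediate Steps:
l(g) = -6 (l(g) = 75 - 1*9² = 75 - 1*81 = 75 - 81 = -6)
-42662 - l(-161) = -42662 - 1*(-6) = -42662 + 6 = -42656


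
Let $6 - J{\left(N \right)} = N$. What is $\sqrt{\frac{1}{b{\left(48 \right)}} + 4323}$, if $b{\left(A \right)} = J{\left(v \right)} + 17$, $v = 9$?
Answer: $\frac{\sqrt{847322}}{14} \approx 65.75$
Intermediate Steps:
$J{\left(N \right)} = 6 - N$
$b{\left(A \right)} = 14$ ($b{\left(A \right)} = \left(6 - 9\right) + 17 = -3 + 17 = 14$)
$\sqrt{\frac{1}{b{\left(48 \right)}} + 4323} = \sqrt{\frac{1}{14} + 4323} = \sqrt{\frac{60523}{14}} = \frac{\sqrt{847322}}{14}$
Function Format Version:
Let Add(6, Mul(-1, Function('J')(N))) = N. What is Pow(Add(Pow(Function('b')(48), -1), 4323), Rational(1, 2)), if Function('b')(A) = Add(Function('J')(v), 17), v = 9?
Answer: Mul(Rational(1, 14), Pow(847322, Rational(1, 2))) ≈ 65.750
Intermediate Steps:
Function('J')(N) = Add(6, Mul(-1, N))
Function('b')(A) = 14 (Function('b')(A) = Add(Add(6, Mul(-1, 9)), 17) = Add(Add(6, -9), 17) = Add(-3, 17) = 14)
Pow(Add(Pow(Function('b')(48), -1), 4323), Rational(1, 2)) = Pow(Add(Pow(14, -1), 4323), Rational(1, 2)) = Pow(Add(Rational(1, 14), 4323), Rational(1, 2)) = Pow(Rational(60523, 14), Rational(1, 2)) = Mul(Rational(1, 14), Pow(847322, Rational(1, 2)))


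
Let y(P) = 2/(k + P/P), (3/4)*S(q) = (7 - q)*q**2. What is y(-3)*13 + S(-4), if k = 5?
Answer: 239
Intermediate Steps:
S(q) = 4*q**2*(7 - q)/3 (S(q) = 4*((7 - q)*q**2)/3 = 4*(q**2*(7 - q))/3 = 4*q**2*(7 - q)/3)
y(P) = 1/3 (y(P) = 2/(5 + P/P) = 2/(5 + 1) = 2/6 = (1/6)*2 = 1/3)
y(-3)*13 + S(-4) = (1/3)*13 + (4/3)*(-4)**2*(7 - 1*(-4)) = 13/3 + (4/3)*16*(7 + 4) = 13/3 + (4/3)*16*11 = 13/3 + 704/3 = 239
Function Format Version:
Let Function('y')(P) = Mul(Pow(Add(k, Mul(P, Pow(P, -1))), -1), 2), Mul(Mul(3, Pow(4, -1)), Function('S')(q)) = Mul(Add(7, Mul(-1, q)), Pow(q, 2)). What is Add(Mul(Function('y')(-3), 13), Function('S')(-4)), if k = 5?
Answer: 239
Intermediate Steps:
Function('S')(q) = Mul(Rational(4, 3), Pow(q, 2), Add(7, Mul(-1, q))) (Function('S')(q) = Mul(Rational(4, 3), Mul(Add(7, Mul(-1, q)), Pow(q, 2))) = Mul(Rational(4, 3), Mul(Pow(q, 2), Add(7, Mul(-1, q)))) = Mul(Rational(4, 3), Pow(q, 2), Add(7, Mul(-1, q))))
Function('y')(P) = Rational(1, 3) (Function('y')(P) = Mul(Pow(Add(5, Mul(P, Pow(P, -1))), -1), 2) = Mul(Pow(Add(5, 1), -1), 2) = Mul(Pow(6, -1), 2) = Mul(Rational(1, 6), 2) = Rational(1, 3))
Add(Mul(Function('y')(-3), 13), Function('S')(-4)) = Add(Mul(Rational(1, 3), 13), Mul(Rational(4, 3), Pow(-4, 2), Add(7, Mul(-1, -4)))) = Add(Rational(13, 3), Mul(Rational(4, 3), 16, Add(7, 4))) = Add(Rational(13, 3), Mul(Rational(4, 3), 16, 11)) = Add(Rational(13, 3), Rational(704, 3)) = 239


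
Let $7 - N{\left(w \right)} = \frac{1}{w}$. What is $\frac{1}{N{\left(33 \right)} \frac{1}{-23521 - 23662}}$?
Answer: $- \frac{1557039}{230} \approx -6769.7$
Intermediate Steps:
$N{\left(w \right)} = 7 - \frac{1}{w}$
$\frac{1}{N{\left(33 \right)} \frac{1}{-23521 - 23662}} = \frac{1}{\left(7 - \frac{1}{33}\right) \frac{1}{-23521 - 23662}} = \frac{1}{\left(7 - \frac{1}{33}\right) \frac{1}{-47183}} = \frac{1}{\left(7 - \frac{1}{33}\right) \left(- \frac{1}{47183}\right)} = \frac{1}{\frac{230}{33} \left(- \frac{1}{47183}\right)} = \frac{1}{- \frac{230}{1557039}} = - \frac{1557039}{230}$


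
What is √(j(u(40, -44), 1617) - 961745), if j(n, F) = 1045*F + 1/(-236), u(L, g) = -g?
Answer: √10136950421/118 ≈ 853.24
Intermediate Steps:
j(n, F) = -1/236 + 1045*F (j(n, F) = 1045*F - 1/236 = -1/236 + 1045*F)
√(j(u(40, -44), 1617) - 961745) = √((-1/236 + 1045*1617) - 961745) = √((-1/236 + 1689765) - 961745) = √(398784539/236 - 961745) = √(171812719/236) = √10136950421/118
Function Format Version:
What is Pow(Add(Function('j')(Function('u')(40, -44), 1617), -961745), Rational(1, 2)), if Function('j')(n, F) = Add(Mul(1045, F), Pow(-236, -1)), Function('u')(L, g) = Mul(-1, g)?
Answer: Mul(Rational(1, 118), Pow(10136950421, Rational(1, 2))) ≈ 853.24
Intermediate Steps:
Function('j')(n, F) = Add(Rational(-1, 236), Mul(1045, F)) (Function('j')(n, F) = Add(Mul(1045, F), Rational(-1, 236)) = Add(Rational(-1, 236), Mul(1045, F)))
Pow(Add(Function('j')(Function('u')(40, -44), 1617), -961745), Rational(1, 2)) = Pow(Add(Add(Rational(-1, 236), Mul(1045, 1617)), -961745), Rational(1, 2)) = Pow(Add(Add(Rational(-1, 236), 1689765), -961745), Rational(1, 2)) = Pow(Add(Rational(398784539, 236), -961745), Rational(1, 2)) = Pow(Rational(171812719, 236), Rational(1, 2)) = Mul(Rational(1, 118), Pow(10136950421, Rational(1, 2)))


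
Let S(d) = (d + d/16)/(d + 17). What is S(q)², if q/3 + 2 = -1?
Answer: 23409/16384 ≈ 1.4288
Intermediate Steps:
q = -9 (q = -6 + 3*(-1) = -6 - 3 = -9)
S(d) = 17*d/(16*(17 + d)) (S(d) = (d + d*(1/16))/(17 + d) = (d + d/16)/(17 + d) = (17*d/16)/(17 + d) = 17*d/(16*(17 + d)))
S(q)² = ((17/16)*(-9)/(17 - 9))² = ((17/16)*(-9)/8)² = ((17/16)*(-9)*(⅛))² = (-153/128)² = 23409/16384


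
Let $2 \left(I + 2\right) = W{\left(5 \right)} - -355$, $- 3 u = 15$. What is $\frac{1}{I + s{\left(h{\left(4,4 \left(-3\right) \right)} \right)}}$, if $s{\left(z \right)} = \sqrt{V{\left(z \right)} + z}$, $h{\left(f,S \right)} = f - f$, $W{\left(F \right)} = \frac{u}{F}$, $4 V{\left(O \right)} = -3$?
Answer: $\frac{700}{122503} - \frac{2 i \sqrt{3}}{122503} \approx 0.0057141 - 2.8278 \cdot 10^{-5} i$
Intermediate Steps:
$u = -5$ ($u = \left(- \frac{1}{3}\right) 15 = -5$)
$V{\left(O \right)} = - \frac{3}{4}$ ($V{\left(O \right)} = \frac{1}{4} \left(-3\right) = - \frac{3}{4}$)
$W{\left(F \right)} = - \frac{5}{F}$
$h{\left(f,S \right)} = 0$
$s{\left(z \right)} = \sqrt{- \frac{3}{4} + z}$
$I = 175$ ($I = -2 + \frac{- \frac{5}{5} - -355}{2} = -2 + \frac{\left(-5\right) \frac{1}{5} + 355}{2} = -2 + \frac{-1 + 355}{2} = -2 + \frac{1}{2} \cdot 354 = -2 + 177 = 175$)
$\frac{1}{I + s{\left(h{\left(4,4 \left(-3\right) \right)} \right)}} = \frac{1}{175 + \frac{\sqrt{-3 + 4 \cdot 0}}{2}} = \frac{1}{175 + \frac{\sqrt{-3 + 0}}{2}} = \frac{1}{175 + \frac{\sqrt{-3}}{2}} = \frac{1}{175 + \frac{i \sqrt{3}}{2}}$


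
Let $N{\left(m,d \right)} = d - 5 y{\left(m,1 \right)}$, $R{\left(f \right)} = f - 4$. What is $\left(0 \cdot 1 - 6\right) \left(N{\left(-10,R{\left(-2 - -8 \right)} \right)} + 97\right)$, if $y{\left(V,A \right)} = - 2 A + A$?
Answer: $-624$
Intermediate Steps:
$y{\left(V,A \right)} = - A$
$R{\left(f \right)} = -4 + f$
$N{\left(m,d \right)} = 5 + d$ ($N{\left(m,d \right)} = d - 5 \left(\left(-1\right) 1\right) = d - -5 = d + 5 = 5 + d$)
$\left(0 \cdot 1 - 6\right) \left(N{\left(-10,R{\left(-2 - -8 \right)} \right)} + 97\right) = \left(0 \cdot 1 - 6\right) \left(\left(5 - -2\right) + 97\right) = \left(0 - 6\right) \left(\left(5 + \left(-4 + \left(-2 + 8\right)\right)\right) + 97\right) = - 6 \left(\left(5 + \left(-4 + 6\right)\right) + 97\right) = - 6 \left(\left(5 + 2\right) + 97\right) = - 6 \left(7 + 97\right) = \left(-6\right) 104 = -624$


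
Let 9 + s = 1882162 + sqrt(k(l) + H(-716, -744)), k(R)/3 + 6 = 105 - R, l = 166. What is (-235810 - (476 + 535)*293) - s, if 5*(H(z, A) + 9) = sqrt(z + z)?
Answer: -2414186 - sqrt(-5250 + 10*I*sqrt(358))/5 ≈ -2.4142e+6 - 14.494*I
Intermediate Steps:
H(z, A) = -9 + sqrt(2)*sqrt(z)/5 (H(z, A) = -9 + sqrt(z + z)/5 = -9 + sqrt(2*z)/5 = -9 + (sqrt(2)*sqrt(z))/5 = -9 + sqrt(2)*sqrt(z)/5)
k(R) = 297 - 3*R (k(R) = -18 + 3*(105 - R) = -18 + (315 - 3*R) = 297 - 3*R)
s = 1882153 + sqrt(-210 + 2*I*sqrt(358)/5) (s = -9 + (1882162 + sqrt((297 - 3*166) + (-9 + sqrt(2)*sqrt(-716)/5))) = -9 + (1882162 + sqrt((297 - 498) + (-9 + sqrt(2)*(2*I*sqrt(179))/5))) = -9 + (1882162 + sqrt(-201 + (-9 + 2*I*sqrt(358)/5))) = -9 + (1882162 + sqrt(-210 + 2*I*sqrt(358)/5)) = 1882153 + sqrt(-210 + 2*I*sqrt(358)/5) ≈ 1.8822e+6 + 14.494*I)
(-235810 - (476 + 535)*293) - s = (-235810 - (476 + 535)*293) - (1882153 + sqrt(-5250 + 10*I*sqrt(358))/5) = (-235810 - 1011*293) + (-1882153 - sqrt(-5250 + 10*I*sqrt(358))/5) = (-235810 - 1*296223) + (-1882153 - sqrt(-5250 + 10*I*sqrt(358))/5) = (-235810 - 296223) + (-1882153 - sqrt(-5250 + 10*I*sqrt(358))/5) = -532033 + (-1882153 - sqrt(-5250 + 10*I*sqrt(358))/5) = -2414186 - sqrt(-5250 + 10*I*sqrt(358))/5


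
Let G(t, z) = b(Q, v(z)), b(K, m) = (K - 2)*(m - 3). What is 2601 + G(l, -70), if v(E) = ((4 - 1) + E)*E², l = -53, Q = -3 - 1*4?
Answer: 2957328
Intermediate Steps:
Q = -7 (Q = -3 - 4 = -7)
v(E) = E²*(3 + E) (v(E) = (3 + E)*E² = E²*(3 + E))
b(K, m) = (-3 + m)*(-2 + K) (b(K, m) = (-2 + K)*(-3 + m) = (-3 + m)*(-2 + K))
G(t, z) = 27 - 9*z²*(3 + z) (G(t, z) = 6 - 3*(-7) - 2*z²*(3 + z) - 7*z²*(3 + z) = 6 + 21 - 2*z²*(3 + z) - 7*z²*(3 + z) = 27 - 9*z²*(3 + z))
2601 + G(l, -70) = 2601 + (27 - 9*(-70)²*(3 - 70)) = 2601 + (27 - 9*4900*(-67)) = 2601 + (27 + 2954700) = 2601 + 2954727 = 2957328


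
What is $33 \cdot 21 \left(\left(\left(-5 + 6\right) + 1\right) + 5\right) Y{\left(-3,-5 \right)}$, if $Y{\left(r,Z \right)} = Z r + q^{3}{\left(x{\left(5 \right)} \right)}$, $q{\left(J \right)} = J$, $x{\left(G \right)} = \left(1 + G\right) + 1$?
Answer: $1736658$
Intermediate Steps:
$x{\left(G \right)} = 2 + G$
$Y{\left(r,Z \right)} = 343 + Z r$ ($Y{\left(r,Z \right)} = Z r + \left(2 + 5\right)^{3} = Z r + 7^{3} = Z r + 343 = 343 + Z r$)
$33 \cdot 21 \left(\left(\left(-5 + 6\right) + 1\right) + 5\right) Y{\left(-3,-5 \right)} = 33 \cdot 21 \left(\left(\left(-5 + 6\right) + 1\right) + 5\right) \left(343 - -15\right) = 693 \left(\left(1 + 1\right) + 5\right) \left(343 + 15\right) = 693 \left(2 + 5\right) 358 = 693 \cdot 7 \cdot 358 = 693 \cdot 2506 = 1736658$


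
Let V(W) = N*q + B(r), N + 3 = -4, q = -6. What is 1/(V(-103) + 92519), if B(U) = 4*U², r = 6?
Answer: 1/92705 ≈ 1.0787e-5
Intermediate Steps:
N = -7 (N = -3 - 4 = -7)
V(W) = 186 (V(W) = -7*(-6) + 4*6² = 42 + 4*36 = 42 + 144 = 186)
1/(V(-103) + 92519) = 1/(186 + 92519) = 1/92705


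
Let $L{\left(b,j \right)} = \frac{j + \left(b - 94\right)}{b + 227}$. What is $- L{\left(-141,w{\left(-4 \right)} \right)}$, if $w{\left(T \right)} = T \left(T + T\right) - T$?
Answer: $\frac{199}{86} \approx 2.314$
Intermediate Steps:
$w{\left(T \right)} = - T + 2 T^{2}$ ($w{\left(T \right)} = T 2 T - T = 2 T^{2} - T = - T + 2 T^{2}$)
$L{\left(b,j \right)} = \frac{-94 + b + j}{227 + b}$ ($L{\left(b,j \right)} = \frac{j + \left(-94 + b\right)}{227 + b} = \frac{-94 + b + j}{227 + b}$)
$- L{\left(-141,w{\left(-4 \right)} \right)} = - \frac{-94 - 141 - 4 \left(-1 + 2 \left(-4\right)\right)}{227 - 141} = - \frac{-94 - 141 - 4 \left(-1 - 8\right)}{86} = - \frac{-94 - 141 - -36}{86} = - \frac{-94 - 141 + 36}{86} = - \frac{-199}{86} = \left(-1\right) \left(- \frac{199}{86}\right) = \frac{199}{86}$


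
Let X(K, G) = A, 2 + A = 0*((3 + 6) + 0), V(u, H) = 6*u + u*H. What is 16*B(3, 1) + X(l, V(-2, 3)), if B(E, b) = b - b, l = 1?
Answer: -2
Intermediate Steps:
V(u, H) = 6*u + H*u
A = -2 (A = -2 + 0*((3 + 6) + 0) = -2 + 0*(9 + 0) = -2 + 0*9 = -2 + 0 = -2)
X(K, G) = -2
B(E, b) = 0
16*B(3, 1) + X(l, V(-2, 3)) = 16*0 - 2 = 0 - 2 = -2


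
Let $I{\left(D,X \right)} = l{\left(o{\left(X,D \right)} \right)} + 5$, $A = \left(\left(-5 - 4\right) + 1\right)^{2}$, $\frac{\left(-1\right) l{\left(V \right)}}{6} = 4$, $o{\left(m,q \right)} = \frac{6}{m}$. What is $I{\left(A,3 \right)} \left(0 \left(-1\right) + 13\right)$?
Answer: $-247$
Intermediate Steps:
$l{\left(V \right)} = -24$ ($l{\left(V \right)} = \left(-6\right) 4 = -24$)
$A = 64$ ($A = \left(\left(-5 - 4\right) + 1\right)^{2} = \left(-9 + 1\right)^{2} = \left(-8\right)^{2} = 64$)
$I{\left(D,X \right)} = -19$ ($I{\left(D,X \right)} = -24 + 5 = -19$)
$I{\left(A,3 \right)} \left(0 \left(-1\right) + 13\right) = - 19 \left(0 \left(-1\right) + 13\right) = - 19 \left(0 + 13\right) = \left(-19\right) 13 = -247$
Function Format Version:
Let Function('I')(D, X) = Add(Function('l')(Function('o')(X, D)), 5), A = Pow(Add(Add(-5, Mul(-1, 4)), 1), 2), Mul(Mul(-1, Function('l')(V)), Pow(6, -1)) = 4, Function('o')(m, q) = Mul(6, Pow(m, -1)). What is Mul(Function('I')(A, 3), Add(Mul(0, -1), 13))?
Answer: -247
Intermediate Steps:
Function('l')(V) = -24 (Function('l')(V) = Mul(-6, 4) = -24)
A = 64 (A = Pow(Add(Add(-5, -4), 1), 2) = Pow(Add(-9, 1), 2) = Pow(-8, 2) = 64)
Function('I')(D, X) = -19 (Function('I')(D, X) = Add(-24, 5) = -19)
Mul(Function('I')(A, 3), Add(Mul(0, -1), 13)) = Mul(-19, Add(Mul(0, -1), 13)) = Mul(-19, Add(0, 13)) = Mul(-19, 13) = -247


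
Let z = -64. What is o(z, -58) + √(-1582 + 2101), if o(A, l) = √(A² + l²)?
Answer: √519 + 2*√1865 ≈ 109.15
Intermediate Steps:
o(z, -58) + √(-1582 + 2101) = √((-64)² + (-58)²) + √(-1582 + 2101) = √(4096 + 3364) + √519 = √7460 + √519 = 2*√1865 + √519 = √519 + 2*√1865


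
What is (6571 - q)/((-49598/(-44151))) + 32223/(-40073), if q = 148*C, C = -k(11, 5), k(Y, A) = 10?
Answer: 14242738401819/1987540654 ≈ 7166.0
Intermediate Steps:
C = -10 (C = -1*10 = -10)
q = -1480 (q = 148*(-10) = -1480)
(6571 - q)/((-49598/(-44151))) + 32223/(-40073) = (6571 - 1*(-1480))/((-49598/(-44151))) + 32223/(-40073) = (6571 + 1480)/((-49598*(-1/44151))) + 32223*(-1/40073) = 8051/(49598/44151) - 32223/40073 = 8051*(44151/49598) - 32223/40073 = 355459701/49598 - 32223/40073 = 14242738401819/1987540654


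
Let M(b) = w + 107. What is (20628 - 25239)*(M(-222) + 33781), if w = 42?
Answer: -156451230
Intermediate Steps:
M(b) = 149 (M(b) = 42 + 107 = 149)
(20628 - 25239)*(M(-222) + 33781) = (20628 - 25239)*(149 + 33781) = -4611*33930 = -156451230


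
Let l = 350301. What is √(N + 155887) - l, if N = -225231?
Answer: -350301 + 4*I*√4334 ≈ -3.503e+5 + 263.33*I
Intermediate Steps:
√(N + 155887) - l = √(-225231 + 155887) - 1*350301 = √(-69344) - 350301 = 4*I*√4334 - 350301 = -350301 + 4*I*√4334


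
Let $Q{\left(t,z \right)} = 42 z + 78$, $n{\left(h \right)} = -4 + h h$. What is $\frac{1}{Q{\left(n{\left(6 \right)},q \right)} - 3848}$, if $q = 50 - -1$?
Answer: $- \frac{1}{1628} \approx -0.00061425$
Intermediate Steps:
$n{\left(h \right)} = -4 + h^{2}$
$q = 51$ ($q = 50 + 1 = 51$)
$Q{\left(t,z \right)} = 78 + 42 z$
$\frac{1}{Q{\left(n{\left(6 \right)},q \right)} - 3848} = \frac{1}{\left(78 + 42 \cdot 51\right) - 3848} = \frac{1}{\left(78 + 2142\right) - 3848} = \frac{1}{2220 - 3848} = \frac{1}{-1628} = - \frac{1}{1628}$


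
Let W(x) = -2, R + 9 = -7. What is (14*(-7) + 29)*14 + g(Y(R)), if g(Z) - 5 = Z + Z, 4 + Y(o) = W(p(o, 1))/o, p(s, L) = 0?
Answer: -3875/4 ≈ -968.75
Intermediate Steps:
R = -16 (R = -9 - 7 = -16)
Y(o) = -4 - 2/o
g(Z) = 5 + 2*Z (g(Z) = 5 + (Z + Z) = 5 + 2*Z)
(14*(-7) + 29)*14 + g(Y(R)) = (14*(-7) + 29)*14 + (5 + 2*(-4 - 2/(-16))) = (-98 + 29)*14 + (5 + 2*(-4 - 2*(-1/16))) = -69*14 + (5 + 2*(-4 + ⅛)) = -966 + (5 + 2*(-31/8)) = -966 + (5 - 31/4) = -966 - 11/4 = -3875/4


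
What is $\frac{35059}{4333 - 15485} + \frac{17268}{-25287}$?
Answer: $- \frac{359703223}{94000208} \approx -3.8266$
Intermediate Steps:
$\frac{35059}{4333 - 15485} + \frac{17268}{-25287} = \frac{35059}{4333 - 15485} + 17268 \left(- \frac{1}{25287}\right) = \frac{35059}{-11152} - \frac{5756}{8429} = 35059 \left(- \frac{1}{11152}\right) - \frac{5756}{8429} = - \frac{35059}{11152} - \frac{5756}{8429} = - \frac{359703223}{94000208}$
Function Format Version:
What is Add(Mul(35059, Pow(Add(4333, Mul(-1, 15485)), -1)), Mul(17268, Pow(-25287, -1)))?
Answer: Rational(-359703223, 94000208) ≈ -3.8266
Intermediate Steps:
Add(Mul(35059, Pow(Add(4333, Mul(-1, 15485)), -1)), Mul(17268, Pow(-25287, -1))) = Add(Mul(35059, Pow(Add(4333, -15485), -1)), Mul(17268, Rational(-1, 25287))) = Add(Mul(35059, Pow(-11152, -1)), Rational(-5756, 8429)) = Add(Mul(35059, Rational(-1, 11152)), Rational(-5756, 8429)) = Add(Rational(-35059, 11152), Rational(-5756, 8429)) = Rational(-359703223, 94000208)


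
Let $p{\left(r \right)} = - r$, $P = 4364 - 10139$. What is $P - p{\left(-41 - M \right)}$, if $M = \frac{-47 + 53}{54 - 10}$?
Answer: $- \frac{127955}{22} \approx -5816.1$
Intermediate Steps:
$P = -5775$
$M = \frac{3}{22}$ ($M = \frac{6}{44} = 6 \cdot \frac{1}{44} = \frac{3}{22} \approx 0.13636$)
$P - p{\left(-41 - M \right)} = -5775 - - (-41 - \frac{3}{22}) = -5775 - \left(-1\right) \left(- \frac{905}{22}\right) = -5775 - \frac{905}{22} = - \frac{127955}{22}$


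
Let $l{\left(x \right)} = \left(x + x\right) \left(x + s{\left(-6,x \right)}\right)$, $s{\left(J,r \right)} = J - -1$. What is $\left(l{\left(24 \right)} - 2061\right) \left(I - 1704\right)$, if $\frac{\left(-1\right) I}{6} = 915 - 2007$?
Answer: $-5570352$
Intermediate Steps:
$s{\left(J,r \right)} = 1 + J$ ($s{\left(J,r \right)} = J + 1 = 1 + J$)
$l{\left(x \right)} = 2 x \left(-5 + x\right)$ ($l{\left(x \right)} = \left(x + x\right) \left(x + \left(1 - 6\right)\right) = 2 x \left(x - 5\right) = 2 x \left(-5 + x\right)$)
$I = 6552$ ($I = - 6 \left(915 - 2007\right) = \left(-6\right) \left(-1092\right) = 6552$)
$\left(l{\left(24 \right)} - 2061\right) \left(I - 1704\right) = \left(2 \cdot 24 \left(-5 + 24\right) - 2061\right) \left(6552 - 1704\right) = \left(2 \cdot 24 \cdot 19 - 2061\right) 4848 = \left(912 - 2061\right) 4848 = \left(-1149\right) 4848 = -5570352$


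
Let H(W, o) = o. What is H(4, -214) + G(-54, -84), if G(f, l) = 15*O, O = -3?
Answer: -259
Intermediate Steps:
G(f, l) = -45 (G(f, l) = 15*(-3) = -45)
H(4, -214) + G(-54, -84) = -214 - 45 = -259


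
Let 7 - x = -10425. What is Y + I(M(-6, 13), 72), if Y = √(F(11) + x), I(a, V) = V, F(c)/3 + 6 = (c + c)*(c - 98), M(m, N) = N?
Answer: 72 + 8*√73 ≈ 140.35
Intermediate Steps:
x = 10432 (x = 7 - 1*(-10425) = 7 + 10425 = 10432)
F(c) = -18 + 6*c*(-98 + c) (F(c) = -18 + 3*((c + c)*(c - 98)) = -18 + 3*((2*c)*(-98 + c)) = -18 + 3*(2*c*(-98 + c)) = -18 + 6*c*(-98 + c))
Y = 8*√73 (Y = √((-18 - 588*11 + 6*11²) + 10432) = √((-18 - 6468 + 6*121) + 10432) = √((-18 - 6468 + 726) + 10432) = √(-5760 + 10432) = √4672 = 8*√73 ≈ 68.352)
Y + I(M(-6, 13), 72) = 8*√73 + 72 = 72 + 8*√73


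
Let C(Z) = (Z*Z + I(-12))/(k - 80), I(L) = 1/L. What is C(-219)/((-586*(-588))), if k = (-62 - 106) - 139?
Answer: -575531/1600173792 ≈ -0.00035967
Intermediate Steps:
k = -307 (k = -168 - 139 = -307)
C(Z) = 1/4644 - Z²/387 (C(Z) = (Z*Z + 1/(-12))/(-307 - 80) = (Z² - 1/12)/(-387) = (-1/12 + Z²)*(-1/387) = 1/4644 - Z²/387)
C(-219)/((-586*(-588))) = (1/4644 - 1/387*(-219)²)/((-586*(-588))) = (1/4644 - 1/387*47961)/344568 = (1/4644 - 5329/43)*(1/344568) = -575531/4644*1/344568 = -575531/1600173792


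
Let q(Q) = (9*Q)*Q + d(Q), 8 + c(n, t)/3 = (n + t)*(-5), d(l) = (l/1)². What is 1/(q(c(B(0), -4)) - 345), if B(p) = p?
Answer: 1/12615 ≈ 7.9271e-5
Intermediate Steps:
d(l) = l² (d(l) = (l*1)² = l²)
c(n, t) = -24 - 15*n - 15*t (c(n, t) = -24 + 3*((n + t)*(-5)) = -24 + 3*(-5*n - 5*t) = -24 + (-15*n - 15*t) = -24 - 15*n - 15*t)
q(Q) = 10*Q² (q(Q) = (9*Q)*Q + Q² = 9*Q² + Q² = 10*Q²)
1/(q(c(B(0), -4)) - 345) = 1/(10*(-24 - 15*0 - 15*(-4))² - 345) = 1/(10*(-24 + 0 + 60)² - 345) = 1/(10*36² - 345) = 1/(10*1296 - 345) = 1/(12960 - 345) = 1/12615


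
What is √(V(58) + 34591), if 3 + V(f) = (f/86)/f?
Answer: 13*√1513686/86 ≈ 185.98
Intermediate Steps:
V(f) = -257/86 (V(f) = -3 + (f/86)/f = -3 + 1/86 = -257/86)
√(V(58) + 34591) = √(-257/86 + 34591) = √(2974569/86) = 13*√1513686/86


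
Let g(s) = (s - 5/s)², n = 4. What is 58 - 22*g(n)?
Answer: -867/8 ≈ -108.38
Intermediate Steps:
58 - 22*g(n) = 58 - 22*(-5 + 4²)²/4² = 58 - 11*(-5 + 16)²/8 = 58 - 11*11²/8 = 58 - 11*121/8 = 58 - 22*121/16 = 58 - 1331/8 = -867/8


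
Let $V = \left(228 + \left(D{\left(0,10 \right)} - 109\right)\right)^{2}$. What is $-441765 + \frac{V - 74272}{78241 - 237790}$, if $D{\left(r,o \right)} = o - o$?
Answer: $- \frac{23494367958}{53183} \approx -4.4176 \cdot 10^{5}$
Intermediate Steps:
$D{\left(r,o \right)} = 0$
$V = 14161$ ($V = \left(228 + \left(0 - 109\right)\right)^{2} = \left(228 - 109\right)^{2} = 119^{2} = 14161$)
$-441765 + \frac{V - 74272}{78241 - 237790} = -441765 + \frac{14161 - 74272}{78241 - 237790} = -441765 - \frac{60111}{-159549} = -441765 - - \frac{20037}{53183} = -441765 + \frac{20037}{53183} = - \frac{23494367958}{53183}$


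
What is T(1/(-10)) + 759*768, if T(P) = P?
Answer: 5829119/10 ≈ 5.8291e+5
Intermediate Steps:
T(1/(-10)) + 759*768 = 1/(-10) + 759*768 = -⅒ + 582912 = 5829119/10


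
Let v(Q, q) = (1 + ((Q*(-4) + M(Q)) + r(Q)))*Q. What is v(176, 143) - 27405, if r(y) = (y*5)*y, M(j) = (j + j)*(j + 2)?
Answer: 38135203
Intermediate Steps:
M(j) = 2*j*(2 + j) (M(j) = (2*j)*(2 + j) = 2*j*(2 + j))
r(y) = 5*y² (r(y) = (5*y)*y = 5*y²)
v(Q, q) = Q*(1 - 4*Q + 5*Q² + 2*Q*(2 + Q)) (v(Q, q) = (1 + ((Q*(-4) + 2*Q*(2 + Q)) + 5*Q²))*Q = (1 + ((-4*Q + 2*Q*(2 + Q)) + 5*Q²))*Q = (1 + (-4*Q + 5*Q² + 2*Q*(2 + Q)))*Q = (1 - 4*Q + 5*Q² + 2*Q*(2 + Q))*Q = Q*(1 - 4*Q + 5*Q² + 2*Q*(2 + Q)))
v(176, 143) - 27405 = (176 + 7*176³) - 27405 = (176 + 7*5451776) - 27405 = (176 + 38162432) - 27405 = 38162608 - 27405 = 38135203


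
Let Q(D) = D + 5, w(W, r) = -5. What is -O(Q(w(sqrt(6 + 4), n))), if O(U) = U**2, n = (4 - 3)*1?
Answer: 0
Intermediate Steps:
n = 1 (n = 1*1 = 1)
Q(D) = 5 + D
-O(Q(w(sqrt(6 + 4), n))) = -(5 - 5)**2 = -1*0**2 = -1*0 = 0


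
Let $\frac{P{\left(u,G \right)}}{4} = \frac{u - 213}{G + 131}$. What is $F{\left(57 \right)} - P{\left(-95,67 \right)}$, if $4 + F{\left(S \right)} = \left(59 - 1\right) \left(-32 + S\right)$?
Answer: $\frac{13070}{9} \approx 1452.2$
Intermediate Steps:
$P{\left(u,G \right)} = \frac{4 \left(-213 + u\right)}{131 + G}$ ($P{\left(u,G \right)} = 4 \frac{u - 213}{G + 131} = 4 \frac{-213 + u}{131 + G} = \frac{4 \left(-213 + u\right)}{131 + G}$)
$F{\left(S \right)} = -1860 + 58 S$ ($F{\left(S \right)} = -4 + \left(59 - 1\right) \left(-32 + S\right) = -4 + 58 \left(-32 + S\right) = -4 + \left(-1856 + 58 S\right) = -1860 + 58 S$)
$F{\left(57 \right)} - P{\left(-95,67 \right)} = \left(-1860 + 58 \cdot 57\right) - \frac{4 \left(-213 - 95\right)}{131 + 67} = \left(-1860 + 3306\right) - 4 \cdot \frac{1}{198} \left(-308\right) = 1446 - 4 \cdot \frac{1}{198} \left(-308\right) = 1446 - - \frac{56}{9} = 1446 + \frac{56}{9} = \frac{13070}{9}$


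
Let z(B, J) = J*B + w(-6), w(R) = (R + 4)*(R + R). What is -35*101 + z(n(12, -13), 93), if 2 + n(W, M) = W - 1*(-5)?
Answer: -2116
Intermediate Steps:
w(R) = 2*R*(4 + R) (w(R) = (4 + R)*(2*R) = 2*R*(4 + R))
n(W, M) = 3 + W (n(W, M) = -2 + (W - 1*(-5)) = -2 + (W + 5) = -2 + (5 + W) = 3 + W)
z(B, J) = 24 + B*J (z(B, J) = J*B + 2*(-6)*(4 - 6) = B*J + 2*(-6)*(-2) = B*J + 24 = 24 + B*J)
-35*101 + z(n(12, -13), 93) = -35*101 + (24 + (3 + 12)*93) = -3535 + (24 + 15*93) = -3535 + (24 + 1395) = -3535 + 1419 = -2116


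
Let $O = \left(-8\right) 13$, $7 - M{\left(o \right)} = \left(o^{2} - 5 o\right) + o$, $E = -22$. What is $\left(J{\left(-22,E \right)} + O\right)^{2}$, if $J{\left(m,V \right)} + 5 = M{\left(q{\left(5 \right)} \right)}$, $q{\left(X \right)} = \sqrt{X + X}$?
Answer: $12704 - 896 \sqrt{10} \approx 9870.6$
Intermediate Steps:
$q{\left(X \right)} = \sqrt{2} \sqrt{X}$ ($q{\left(X \right)} = \sqrt{2 X} = \sqrt{2} \sqrt{X}$)
$M{\left(o \right)} = 7 - o^{2} + 4 o$ ($M{\left(o \right)} = 7 - \left(\left(o^{2} - 5 o\right) + o\right) = 7 - \left(o^{2} - 4 o\right) = 7 - o^{2} + 4 o$)
$J{\left(m,V \right)} = -8 + 4 \sqrt{10}$ ($J{\left(m,V \right)} = -5 + \left(7 - \left(\sqrt{2} \sqrt{5}\right)^{2} + 4 \sqrt{2} \sqrt{5}\right) = -5 + \left(7 - \left(\sqrt{10}\right)^{2} + 4 \sqrt{10}\right) = -5 + \left(7 - 10 + 4 \sqrt{10}\right) = -5 - \left(3 - 4 \sqrt{10}\right) = -8 + 4 \sqrt{10}$)
$O = -104$
$\left(J{\left(-22,E \right)} + O\right)^{2} = \left(\left(-8 + 4 \sqrt{10}\right) - 104\right)^{2} = \left(-112 + 4 \sqrt{10}\right)^{2}$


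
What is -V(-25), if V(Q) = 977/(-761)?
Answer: 977/761 ≈ 1.2838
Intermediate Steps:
V(Q) = -977/761 (V(Q) = 977*(-1/761) = -977/761)
-V(-25) = -1*(-977/761) = 977/761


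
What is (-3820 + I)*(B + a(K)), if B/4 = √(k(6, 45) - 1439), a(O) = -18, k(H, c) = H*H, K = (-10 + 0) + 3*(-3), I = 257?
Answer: 64134 - 14252*I*√1403 ≈ 64134.0 - 5.3383e+5*I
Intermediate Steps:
K = -19 (K = -10 - 9 = -19)
k(H, c) = H²
B = 4*I*√1403 (B = 4*√(6² - 1439) = 4*√(36 - 1439) = 4*√(-1403) = 4*(I*√1403) = 4*I*√1403 ≈ 149.83*I)
(-3820 + I)*(B + a(K)) = (-3820 + 257)*(4*I*√1403 - 18) = -3563*(-18 + 4*I*√1403) = 64134 - 14252*I*√1403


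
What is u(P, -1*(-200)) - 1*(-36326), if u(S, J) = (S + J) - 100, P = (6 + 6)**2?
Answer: 36570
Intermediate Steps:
P = 144 (P = 12**2 = 144)
u(S, J) = -100 + J + S (u(S, J) = (J + S) - 100 = -100 + J + S)
u(P, -1*(-200)) - 1*(-36326) = (-100 - 1*(-200) + 144) - 1*(-36326) = (-100 + 200 + 144) + 36326 = 244 + 36326 = 36570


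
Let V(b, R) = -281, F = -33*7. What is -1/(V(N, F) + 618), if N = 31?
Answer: -1/337 ≈ -0.0029674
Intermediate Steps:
F = -231
-1/(V(N, F) + 618) = -1/(-281 + 618) = -1/337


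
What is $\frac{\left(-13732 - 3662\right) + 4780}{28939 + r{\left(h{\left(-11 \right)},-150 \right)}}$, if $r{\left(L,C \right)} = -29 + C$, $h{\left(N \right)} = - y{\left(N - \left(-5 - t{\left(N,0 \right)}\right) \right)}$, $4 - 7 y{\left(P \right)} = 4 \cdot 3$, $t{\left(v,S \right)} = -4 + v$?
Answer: $- \frac{6307}{14380} \approx -0.4386$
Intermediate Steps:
$y{\left(P \right)} = - \frac{8}{7}$ ($y{\left(P \right)} = \frac{4}{7} - \frac{4 \cdot 3}{7} = \frac{4}{7} - \frac{12}{7} = - \frac{8}{7}$)
$h{\left(N \right)} = \frac{8}{7}$ ($h{\left(N \right)} = \left(-1\right) \left(- \frac{8}{7}\right) = \frac{8}{7}$)
$\frac{\left(-13732 - 3662\right) + 4780}{28939 + r{\left(h{\left(-11 \right)},-150 \right)}} = \frac{\left(-13732 - 3662\right) + 4780}{28939 - 179} = \frac{-17394 + 4780}{28760} = \left(-12614\right) \frac{1}{28760} = - \frac{6307}{14380}$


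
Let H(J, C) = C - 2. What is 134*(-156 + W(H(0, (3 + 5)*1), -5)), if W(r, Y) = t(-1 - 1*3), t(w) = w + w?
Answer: -21976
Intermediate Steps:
t(w) = 2*w
H(J, C) = -2 + C
W(r, Y) = -8 (W(r, Y) = 2*(-1 - 1*3) = 2*(-1 - 3) = 2*(-4) = -8)
134*(-156 + W(H(0, (3 + 5)*1), -5)) = 134*(-156 - 8) = 134*(-164) = -21976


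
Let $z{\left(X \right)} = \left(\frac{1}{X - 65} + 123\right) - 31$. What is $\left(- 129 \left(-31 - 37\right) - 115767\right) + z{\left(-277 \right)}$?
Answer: $- \frac{36560827}{342} \approx -1.069 \cdot 10^{5}$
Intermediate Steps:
$z{\left(X \right)} = 92 + \frac{1}{-65 + X}$ ($z{\left(X \right)} = \left(\frac{1}{-65 + X} + 123\right) - 31 = \left(123 + \frac{1}{-65 + X}\right) - 31 = 92 + \frac{1}{-65 + X}$)
$\left(- 129 \left(-31 - 37\right) - 115767\right) + z{\left(-277 \right)} = \left(- 129 \left(-31 - 37\right) - 115767\right) + \frac{-5979 + 92 \left(-277\right)}{-65 - 277} = \left(\left(-129\right) \left(-68\right) - 115767\right) + \frac{-5979 - 25484}{-342} = \left(8772 - 115767\right) - - \frac{31463}{342} = -106995 + \frac{31463}{342} = - \frac{36560827}{342}$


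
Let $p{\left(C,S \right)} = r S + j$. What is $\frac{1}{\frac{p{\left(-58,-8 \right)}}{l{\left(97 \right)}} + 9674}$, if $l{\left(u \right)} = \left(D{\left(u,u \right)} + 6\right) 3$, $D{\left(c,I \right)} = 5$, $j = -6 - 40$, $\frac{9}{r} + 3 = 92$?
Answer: $\frac{2937}{28408372} \approx 0.00010338$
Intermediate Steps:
$r = \frac{9}{89}$ ($r = \frac{9}{-3 + 92} = \frac{9}{89} \approx 0.10112$)
$j = -46$ ($j = -6 - 40 = -46$)
$p{\left(C,S \right)} = -46 + \frac{9 S}{89}$ ($p{\left(C,S \right)} = \frac{9 S}{89} - 46 = -46 + \frac{9 S}{89}$)
$l{\left(u \right)} = 33$ ($l{\left(u \right)} = \left(5 + 6\right) 3 = 11 \cdot 3 = 33$)
$\frac{1}{\frac{p{\left(-58,-8 \right)}}{l{\left(97 \right)}} + 9674} = \frac{1}{\frac{-46 + \frac{9}{89} \left(-8\right)}{33} + 9674} = \frac{1}{\left(-46 - \frac{72}{89}\right) \frac{1}{33} + 9674} = \frac{1}{\left(- \frac{4166}{89}\right) \frac{1}{33} + 9674} = \frac{1}{- \frac{4166}{2937} + 9674} = \frac{1}{\frac{28408372}{2937}} = \frac{2937}{28408372}$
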